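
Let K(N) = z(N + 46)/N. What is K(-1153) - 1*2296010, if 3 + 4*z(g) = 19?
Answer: -2647299534/1153 ≈ -2.2960e+6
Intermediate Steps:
z(g) = 4 (z(g) = -3/4 + (1/4)*19 = -3/4 + 19/4 = 4)
K(N) = 4/N
K(-1153) - 1*2296010 = 4/(-1153) - 1*2296010 = 4*(-1/1153) - 2296010 = -4/1153 - 2296010 = -2647299534/1153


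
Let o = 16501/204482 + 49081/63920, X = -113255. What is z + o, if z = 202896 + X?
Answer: 585831417408001/6535244720 ≈ 89642.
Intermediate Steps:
o = 5545462481/6535244720 (o = 16501*(1/204482) + 49081*(1/63920) = 16501/204482 + 49081/63920 = 5545462481/6535244720 ≈ 0.84855)
z = 89641 (z = 202896 - 113255 = 89641)
z + o = 89641 + 5545462481/6535244720 = 585831417408001/6535244720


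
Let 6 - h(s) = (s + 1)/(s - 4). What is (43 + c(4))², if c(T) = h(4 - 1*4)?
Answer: 38809/16 ≈ 2425.6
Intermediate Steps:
h(s) = 6 - (1 + s)/(-4 + s) (h(s) = 6 - (s + 1)/(s - 4) = 6 - (1 + s)/(-4 + s))
c(T) = 25/4 (c(T) = 5*(-5 + (4 - 1*4))/(-4 + (4 - 1*4)) = 5*(-5 + (4 - 4))/(-4 + (4 - 4)) = 5*(-5 + 0)/(-4 + 0) = 5*(-5)/(-4) = 5*(-¼)*(-5) = 25/4)
(43 + c(4))² = (43 + 25/4)² = (197/4)² = 38809/16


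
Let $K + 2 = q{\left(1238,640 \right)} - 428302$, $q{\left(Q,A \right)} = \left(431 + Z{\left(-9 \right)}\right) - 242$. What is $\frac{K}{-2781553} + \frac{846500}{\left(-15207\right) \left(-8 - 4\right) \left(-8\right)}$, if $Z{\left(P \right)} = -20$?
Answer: $- \frac{432390578945}{1015177835304} \approx -0.42593$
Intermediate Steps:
$q{\left(Q,A \right)} = 169$ ($q{\left(Q,A \right)} = \left(431 - 20\right) - 242 = 411 - 242 = 169$)
$K = -428135$ ($K = -2 + \left(169 - 428302\right) = -2 - 428133 = -428135$)
$\frac{K}{-2781553} + \frac{846500}{\left(-15207\right) \left(-8 - 4\right) \left(-8\right)} = - \frac{428135}{-2781553} + \frac{846500}{\left(-15207\right) \left(-8 - 4\right) \left(-8\right)} = \left(-428135\right) \left(- \frac{1}{2781553}\right) + \frac{846500}{\left(-15207\right) \left(\left(-12\right) \left(-8\right)\right)} = \frac{428135}{2781553} + \frac{846500}{\left(-15207\right) 96} = \frac{428135}{2781553} + \frac{846500}{-1459872} = \frac{428135}{2781553} + 846500 \left(- \frac{1}{1459872}\right) = \frac{428135}{2781553} - \frac{211625}{364968} = - \frac{432390578945}{1015177835304}$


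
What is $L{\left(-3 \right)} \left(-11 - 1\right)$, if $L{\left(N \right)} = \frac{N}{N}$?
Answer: $-12$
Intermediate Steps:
$L{\left(N \right)} = 1$
$L{\left(-3 \right)} \left(-11 - 1\right) = 1 \left(-11 - 1\right) = 1 \left(-12\right) = -12$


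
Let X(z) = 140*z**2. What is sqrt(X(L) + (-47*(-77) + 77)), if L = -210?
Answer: 4*sqrt(386106) ≈ 2485.5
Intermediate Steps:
sqrt(X(L) + (-47*(-77) + 77)) = sqrt(140*(-210)**2 + (-47*(-77) + 77)) = sqrt(140*44100 + (3619 + 77)) = sqrt(6174000 + 3696) = sqrt(6177696) = 4*sqrt(386106)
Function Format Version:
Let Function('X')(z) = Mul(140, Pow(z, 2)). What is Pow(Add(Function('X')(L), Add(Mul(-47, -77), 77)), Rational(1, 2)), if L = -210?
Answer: Mul(4, Pow(386106, Rational(1, 2))) ≈ 2485.5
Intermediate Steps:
Pow(Add(Function('X')(L), Add(Mul(-47, -77), 77)), Rational(1, 2)) = Pow(Add(Mul(140, Pow(-210, 2)), Add(Mul(-47, -77), 77)), Rational(1, 2)) = Pow(Add(Mul(140, 44100), Add(3619, 77)), Rational(1, 2)) = Pow(Add(6174000, 3696), Rational(1, 2)) = Pow(6177696, Rational(1, 2)) = Mul(4, Pow(386106, Rational(1, 2)))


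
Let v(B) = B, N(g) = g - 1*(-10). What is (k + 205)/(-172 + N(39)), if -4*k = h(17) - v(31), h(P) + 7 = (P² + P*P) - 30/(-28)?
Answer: -3905/6888 ≈ -0.56693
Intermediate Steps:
h(P) = -83/14 + 2*P² (h(P) = -7 + ((P² + P*P) - 30/(-28)) = -7 + ((P² + P²) - 30*(-1/28)) = -7 + (2*P² + 15/14) = -7 + (15/14 + 2*P²) = -83/14 + 2*P²)
N(g) = 10 + g (N(g) = g + 10 = 10 + g)
k = -7575/56 (k = -((-83/14 + 2*17²) - 1*31)/4 = -((-83/14 + 2*289) - 31)/4 = -((-83/14 + 578) - 31)/4 = -(8009/14 - 31)/4 = -¼*7575/14 = -7575/56 ≈ -135.27)
(k + 205)/(-172 + N(39)) = (-7575/56 + 205)/(-172 + (10 + 39)) = 3905/(56*(-172 + 49)) = (3905/56)/(-123) = (3905/56)*(-1/123) = -3905/6888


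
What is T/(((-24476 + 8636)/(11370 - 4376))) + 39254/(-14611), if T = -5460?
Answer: 244443851/101508 ≈ 2408.1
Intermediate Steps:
T/(((-24476 + 8636)/(11370 - 4376))) + 39254/(-14611) = -5460*(11370 - 4376)/(-24476 + 8636) + 39254/(-14611) = -5460/((-15840/6994)) + 39254*(-1/14611) = -5460/((-15840*1/6994)) - 2066/769 = -5460/(-7920/3497) - 2066/769 = -5460*(-3497/7920) - 2066/769 = 318227/132 - 2066/769 = 244443851/101508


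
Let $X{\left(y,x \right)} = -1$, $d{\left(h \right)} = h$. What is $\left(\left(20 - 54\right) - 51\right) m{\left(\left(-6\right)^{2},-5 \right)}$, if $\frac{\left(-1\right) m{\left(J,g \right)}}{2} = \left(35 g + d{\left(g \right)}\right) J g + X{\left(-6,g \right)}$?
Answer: $5507830$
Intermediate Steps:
$m{\left(J,g \right)} = 2 - 72 J g^{2}$ ($m{\left(J,g \right)} = - 2 \left(\left(35 g + g\right) J g - 1\right) = - 2 \left(36 g J g - 1\right) = - 2 \left(36 J g g - 1\right) = - 2 \left(36 J g^{2} - 1\right) = - 2 \left(-1 + 36 J g^{2}\right) = 2 - 72 J g^{2}$)
$\left(\left(20 - 54\right) - 51\right) m{\left(\left(-6\right)^{2},-5 \right)} = \left(\left(20 - 54\right) - 51\right) \left(2 - 72 \left(-6\right)^{2} \left(-5\right)^{2}\right) = \left(-34 - 51\right) \left(2 - 2592 \cdot 25\right) = - 85 \left(2 - 64800\right) = \left(-85\right) \left(-64798\right) = 5507830$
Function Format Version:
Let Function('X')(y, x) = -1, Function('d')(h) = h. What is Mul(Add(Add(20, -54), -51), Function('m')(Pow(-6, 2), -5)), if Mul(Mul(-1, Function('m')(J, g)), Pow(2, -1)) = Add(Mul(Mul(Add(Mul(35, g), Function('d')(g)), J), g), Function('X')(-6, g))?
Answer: 5507830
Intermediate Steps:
Function('m')(J, g) = Add(2, Mul(-72, J, Pow(g, 2))) (Function('m')(J, g) = Mul(-2, Add(Mul(Mul(Add(Mul(35, g), g), J), g), -1)) = Mul(-2, Add(Mul(Mul(Mul(36, g), J), g), -1)) = Mul(-2, Add(Mul(Mul(36, J, g), g), -1)) = Mul(-2, Add(Mul(36, J, Pow(g, 2)), -1)) = Mul(-2, Add(-1, Mul(36, J, Pow(g, 2)))) = Add(2, Mul(-72, J, Pow(g, 2))))
Mul(Add(Add(20, -54), -51), Function('m')(Pow(-6, 2), -5)) = Mul(Add(Add(20, -54), -51), Add(2, Mul(-72, Pow(-6, 2), Pow(-5, 2)))) = Mul(Add(-34, -51), Add(2, Mul(-72, 36, 25))) = Mul(-85, Add(2, -64800)) = Mul(-85, -64798) = 5507830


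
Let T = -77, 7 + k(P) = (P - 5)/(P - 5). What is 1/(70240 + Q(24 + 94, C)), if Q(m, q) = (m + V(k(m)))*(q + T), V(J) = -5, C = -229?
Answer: 1/35662 ≈ 2.8041e-5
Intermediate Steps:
k(P) = -6 (k(P) = -7 + (P - 5)/(P - 5) = -7 + (-5 + P)/(-5 + P) = -7 + 1 = -6)
Q(m, q) = (-77 + q)*(-5 + m) (Q(m, q) = (m - 5)*(q - 77) = (-5 + m)*(-77 + q) = (-77 + q)*(-5 + m))
1/(70240 + Q(24 + 94, C)) = 1/(70240 + (385 - 77*(24 + 94) - 5*(-229) + (24 + 94)*(-229))) = 1/(70240 + (385 - 77*118 + 1145 + 118*(-229))) = 1/(70240 + (385 - 9086 + 1145 - 27022)) = 1/(70240 - 34578) = 1/35662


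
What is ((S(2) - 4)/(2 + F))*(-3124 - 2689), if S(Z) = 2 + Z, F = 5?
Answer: 0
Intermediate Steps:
((S(2) - 4)/(2 + F))*(-3124 - 2689) = (((2 + 2) - 4)/(2 + 5))*(-3124 - 2689) = ((4 - 4)/7)*(-5813) = (0*(1/7))*(-5813) = 0*(-5813) = 0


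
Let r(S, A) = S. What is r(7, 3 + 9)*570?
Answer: 3990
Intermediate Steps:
r(7, 3 + 9)*570 = 7*570 = 3990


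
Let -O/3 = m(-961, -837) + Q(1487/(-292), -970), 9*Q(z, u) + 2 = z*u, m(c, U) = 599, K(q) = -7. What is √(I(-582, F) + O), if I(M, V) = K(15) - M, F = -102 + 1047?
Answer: I*√61132098/146 ≈ 53.553*I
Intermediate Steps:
F = 945
Q(z, u) = -2/9 + u*z/9 (Q(z, u) = -2/9 + (z*u)/9 = -2/9 + (u*z)/9 = -2/9 + u*z/9)
I(M, V) = -7 - M
O = -502663/146 (O = -3*(599 + (-2/9 + (⅑)*(-970)*(1487/(-292)))) = -3*(599 + (-2/9 + (⅑)*(-970)*(1487*(-1/292)))) = -3*(599 + (-2/9 + (⅑)*(-970)*(-1487/292))) = -3*(599 + (-2/9 + 721195/1314)) = -3*(599 + 240301/438) = -3*502663/438 = -502663/146 ≈ -3442.9)
√(I(-582, F) + O) = √((-7 - 1*(-582)) - 502663/146) = √((-7 + 582) - 502663/146) = √(575 - 502663/146) = √(-418713/146) = I*√61132098/146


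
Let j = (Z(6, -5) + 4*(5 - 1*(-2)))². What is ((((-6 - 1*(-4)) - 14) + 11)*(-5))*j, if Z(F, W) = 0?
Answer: 19600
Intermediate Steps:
j = 784 (j = (0 + 4*(5 - 1*(-2)))² = (0 + 4*(5 + 2))² = (0 + 4*7)² = (0 + 28)² = 28² = 784)
((((-6 - 1*(-4)) - 14) + 11)*(-5))*j = ((((-6 - 1*(-4)) - 14) + 11)*(-5))*784 = ((((-6 + 4) - 14) + 11)*(-5))*784 = (((-2 - 14) + 11)*(-5))*784 = ((-16 + 11)*(-5))*784 = -5*(-5)*784 = 25*784 = 19600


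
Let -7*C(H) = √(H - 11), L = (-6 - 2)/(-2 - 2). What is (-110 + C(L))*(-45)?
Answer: 4950 + 135*I/7 ≈ 4950.0 + 19.286*I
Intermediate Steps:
L = 2 (L = -8/(-4) = -8*(-¼) = 2)
C(H) = -√(-11 + H)/7 (C(H) = -√(H - 11)/7 = -√(-11 + H)/7)
(-110 + C(L))*(-45) = (-110 - √(-11 + 2)/7)*(-45) = (-110 - 3*I/7)*(-45) = 4950 + 135*I/7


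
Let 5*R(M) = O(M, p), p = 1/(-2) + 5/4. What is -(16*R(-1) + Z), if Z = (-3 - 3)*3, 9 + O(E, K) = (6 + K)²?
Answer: -99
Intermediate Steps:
p = ¾ (p = 1*(-½) + 5*(¼) = -½ + 5/4 = ¾ ≈ 0.75000)
O(E, K) = -9 + (6 + K)²
Z = -18 (Z = -6*3 = -18)
R(M) = 117/16 (R(M) = (-9 + (6 + ¾)²)/5 = (-9 + (27/4)²)/5 = (-9 + 729/16)/5 = (⅕)*(585/16) = 117/16)
-(16*R(-1) + Z) = -(16*(117/16) - 18) = -(117 - 18) = -1*99 = -99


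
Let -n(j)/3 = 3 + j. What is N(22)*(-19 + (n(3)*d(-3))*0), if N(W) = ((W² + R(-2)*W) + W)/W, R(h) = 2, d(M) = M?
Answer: -475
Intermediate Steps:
n(j) = -9 - 3*j (n(j) = -3*(3 + j) = -9 - 3*j)
N(W) = (W² + 3*W)/W (N(W) = ((W² + 2*W) + W)/W = (W² + 3*W)/W)
N(22)*(-19 + (n(3)*d(-3))*0) = (3 + 22)*(-19 + ((-9 - 3*3)*(-3))*0) = 25*(-19 + ((-9 - 9)*(-3))*0) = 25*(-19 - 18*(-3)*0) = 25*(-19 + 54*0) = 25*(-19 + 0) = 25*(-19) = -475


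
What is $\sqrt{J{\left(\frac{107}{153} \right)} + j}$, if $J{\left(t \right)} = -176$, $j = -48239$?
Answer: $i \sqrt{48415} \approx 220.03 i$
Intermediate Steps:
$\sqrt{J{\left(\frac{107}{153} \right)} + j} = \sqrt{-176 - 48239} = \sqrt{-48415} = i \sqrt{48415}$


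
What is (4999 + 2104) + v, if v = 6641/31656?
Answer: 224859209/31656 ≈ 7103.2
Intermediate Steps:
v = 6641/31656 (v = 6641*(1/31656) = 6641/31656 ≈ 0.20979)
(4999 + 2104) + v = (4999 + 2104) + 6641/31656 = 7103 + 6641/31656 = 224859209/31656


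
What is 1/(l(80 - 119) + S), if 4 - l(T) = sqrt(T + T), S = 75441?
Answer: 75445/5691948103 + I*sqrt(78)/5691948103 ≈ 1.3255e-5 + 1.5516e-9*I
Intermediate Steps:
l(T) = 4 - sqrt(2)*sqrt(T) (l(T) = 4 - sqrt(T + T) = 4 - sqrt(2*T) = 4 - sqrt(2)*sqrt(T))
1/(l(80 - 119) + S) = 1/((4 - sqrt(2)*sqrt(80 - 119)) + 75441) = 1/((4 - sqrt(2)*sqrt(-39)) + 75441) = 1/((4 - sqrt(2)*I*sqrt(39)) + 75441) = 1/((4 - I*sqrt(78)) + 75441) = 1/(75445 - I*sqrt(78))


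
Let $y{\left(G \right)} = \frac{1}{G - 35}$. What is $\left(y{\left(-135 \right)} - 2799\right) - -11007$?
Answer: $\frac{1395359}{170} \approx 8208.0$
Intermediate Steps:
$y{\left(G \right)} = \frac{1}{-35 + G}$
$\left(y{\left(-135 \right)} - 2799\right) - -11007 = \left(\frac{1}{-35 - 135} - 2799\right) - -11007 = \left(\frac{1}{-170} - 2799\right) + 11007 = \left(- \frac{1}{170} - 2799\right) + 11007 = - \frac{475831}{170} + 11007 = \frac{1395359}{170}$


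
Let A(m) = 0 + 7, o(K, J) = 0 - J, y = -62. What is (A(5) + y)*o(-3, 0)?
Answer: 0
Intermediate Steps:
o(K, J) = -J
A(m) = 7
(A(5) + y)*o(-3, 0) = (7 - 62)*(-1*0) = -55*0 = 0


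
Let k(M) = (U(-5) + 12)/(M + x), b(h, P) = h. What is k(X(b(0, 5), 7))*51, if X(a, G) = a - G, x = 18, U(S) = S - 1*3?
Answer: 204/11 ≈ 18.545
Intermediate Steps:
U(S) = -3 + S (U(S) = S - 3 = -3 + S)
k(M) = 4/(18 + M) (k(M) = ((-3 - 5) + 12)/(M + 18) = (-8 + 12)/(18 + M) = 4/(18 + M))
k(X(b(0, 5), 7))*51 = (4/(18 + (0 - 1*7)))*51 = (4/(18 + (0 - 7)))*51 = (4/(18 - 7))*51 = (4/11)*51 = 204/11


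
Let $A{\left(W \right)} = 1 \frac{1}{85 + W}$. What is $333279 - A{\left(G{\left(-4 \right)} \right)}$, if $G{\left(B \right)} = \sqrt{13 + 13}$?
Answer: $\frac{2399275436}{7199} + \frac{\sqrt{26}}{7199} \approx 3.3328 \cdot 10^{5}$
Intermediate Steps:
$G{\left(B \right)} = \sqrt{26}$
$A{\left(W \right)} = \frac{1}{85 + W}$
$333279 - A{\left(G{\left(-4 \right)} \right)} = 333279 - \frac{1}{85 + \sqrt{26}}$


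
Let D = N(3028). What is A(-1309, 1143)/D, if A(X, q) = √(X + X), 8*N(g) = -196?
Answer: -2*I*√2618/49 ≈ -2.0884*I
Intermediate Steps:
N(g) = -49/2 (N(g) = (⅛)*(-196) = -49/2)
A(X, q) = √2*√X (A(X, q) = √(2*X) = √2*√X)
D = -49/2 ≈ -24.500
A(-1309, 1143)/D = (√2*√(-1309))/(-49/2) = (√2*(I*√1309))*(-2/49) = (I*√2618)*(-2/49) = -2*I*√2618/49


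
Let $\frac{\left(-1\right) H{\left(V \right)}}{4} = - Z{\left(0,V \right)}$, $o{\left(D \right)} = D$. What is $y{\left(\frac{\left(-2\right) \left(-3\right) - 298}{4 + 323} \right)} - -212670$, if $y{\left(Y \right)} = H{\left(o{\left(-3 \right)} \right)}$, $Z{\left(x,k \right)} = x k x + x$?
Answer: $212670$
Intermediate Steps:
$Z{\left(x,k \right)} = x + k x^{2}$ ($Z{\left(x,k \right)} = k x x + x = k x^{2} + x = x + k x^{2}$)
$H{\left(V \right)} = 0$ ($H{\left(V \right)} = - 4 \left(- 0 \left(1 + V 0\right)\right) = - 4 \left(- 0 \left(1 + 0\right)\right) = - 4 \left(- 0 \cdot 1\right) = - 4 \left(\left(-1\right) 0\right) = \left(-4\right) 0 = 0$)
$y{\left(Y \right)} = 0$
$y{\left(\frac{\left(-2\right) \left(-3\right) - 298}{4 + 323} \right)} - -212670 = 0 - -212670 = 0 + 212670 = 212670$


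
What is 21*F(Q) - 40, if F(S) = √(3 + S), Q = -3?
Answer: -40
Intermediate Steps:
21*F(Q) - 40 = 21*√(3 - 3) - 40 = 21*√0 - 40 = 21*0 - 40 = 0 - 40 = -40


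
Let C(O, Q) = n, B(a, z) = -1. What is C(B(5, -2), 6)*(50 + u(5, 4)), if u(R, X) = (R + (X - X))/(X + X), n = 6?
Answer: 1215/4 ≈ 303.75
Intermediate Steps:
C(O, Q) = 6
u(R, X) = R/(2*X) (u(R, X) = (R + 0)/((2*X)) = R*(1/(2*X)) = R/(2*X))
C(B(5, -2), 6)*(50 + u(5, 4)) = 6*(50 + (½)*5/4) = 6*(50 + (½)*5*(¼)) = 6*(50 + 5/8) = 6*(405/8) = 1215/4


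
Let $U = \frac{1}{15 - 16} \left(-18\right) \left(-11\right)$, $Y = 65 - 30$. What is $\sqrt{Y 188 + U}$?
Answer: $\sqrt{6382} \approx 79.887$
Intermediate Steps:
$Y = 35$
$U = -198$ ($U = \frac{1}{-1} \left(-18\right) \left(-11\right) = \left(-1\right) \left(-18\right) \left(-11\right) = 18 \left(-11\right) = -198$)
$\sqrt{Y 188 + U} = \sqrt{35 \cdot 188 - 198} = \sqrt{6580 - 198} = \sqrt{6382}$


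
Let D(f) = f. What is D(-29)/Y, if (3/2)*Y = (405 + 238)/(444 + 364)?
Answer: -35148/643 ≈ -54.663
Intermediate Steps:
Y = 643/1212 (Y = 2*((405 + 238)/(444 + 364))/3 = 2*(643/808)/3 = 2*(643*(1/808))/3 = (⅔)*(643/808) = 643/1212 ≈ 0.53053)
D(-29)/Y = -29/643/1212 = -29*1212/643 = -35148/643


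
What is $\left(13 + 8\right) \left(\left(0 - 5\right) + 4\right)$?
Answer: $-21$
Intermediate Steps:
$\left(13 + 8\right) \left(\left(0 - 5\right) + 4\right) = 21 \left(-5 + 4\right) = 21 \left(-1\right) = -21$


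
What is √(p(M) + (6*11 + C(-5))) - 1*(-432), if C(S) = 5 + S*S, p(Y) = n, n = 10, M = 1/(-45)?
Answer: 432 + √106 ≈ 442.30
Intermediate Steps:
M = -1/45 ≈ -0.022222
p(Y) = 10
C(S) = 5 + S²
√(p(M) + (6*11 + C(-5))) - 1*(-432) = √(10 + (6*11 + (5 + (-5)²))) - 1*(-432) = √(10 + (66 + (5 + 25))) + 432 = √(10 + (66 + 30)) + 432 = √(10 + 96) + 432 = √106 + 432 = 432 + √106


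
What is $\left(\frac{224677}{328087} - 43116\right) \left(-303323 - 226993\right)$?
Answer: $\frac{7501624441465140}{328087} \approx 2.2865 \cdot 10^{10}$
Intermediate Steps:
$\left(\frac{224677}{328087} - 43116\right) \left(-303323 - 226993\right) = \left(224677 \cdot \frac{1}{328087} - 43116\right) \left(-530316\right) = \left(\frac{224677}{328087} - 43116\right) \left(-530316\right) = \left(- \frac{14145574415}{328087}\right) \left(-530316\right) = \frac{7501624441465140}{328087}$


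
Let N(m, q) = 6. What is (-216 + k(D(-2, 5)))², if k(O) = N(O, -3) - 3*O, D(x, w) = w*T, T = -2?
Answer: 32400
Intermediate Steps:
D(x, w) = -2*w (D(x, w) = w*(-2) = -2*w)
k(O) = 6 - 3*O
(-216 + k(D(-2, 5)))² = (-216 + (6 - (-6)*5))² = (-216 + (6 - 3*(-10)))² = (-216 + (6 + 30))² = (-216 + 36)² = (-180)² = 32400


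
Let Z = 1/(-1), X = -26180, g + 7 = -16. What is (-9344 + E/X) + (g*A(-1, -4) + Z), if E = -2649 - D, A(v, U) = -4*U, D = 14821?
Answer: -25426887/2618 ≈ -9712.3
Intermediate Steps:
g = -23 (g = -7 - 16 = -23)
Z = -1
E = -17470 (E = -2649 - 1*14821 = -2649 - 14821 = -17470)
(-9344 + E/X) + (g*A(-1, -4) + Z) = (-9344 - 17470/(-26180)) + (-(-92)*(-4) - 1) = (-9344 - 17470*(-1/26180)) + (-23*16 - 1) = (-9344 + 1747/2618) + (-368 - 1) = -24460845/2618 - 369 = -25426887/2618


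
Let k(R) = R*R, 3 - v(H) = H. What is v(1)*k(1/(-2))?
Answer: 1/2 ≈ 0.50000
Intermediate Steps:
v(H) = 3 - H
k(R) = R**2
v(1)*k(1/(-2)) = (3 - 1*1)*(1/(-2))**2 = (3 - 1)*(-1/2)**2 = 2*(1/4) = 1/2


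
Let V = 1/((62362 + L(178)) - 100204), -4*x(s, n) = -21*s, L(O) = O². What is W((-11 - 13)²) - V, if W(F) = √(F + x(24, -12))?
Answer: 1/6158 + 3*√78 ≈ 26.495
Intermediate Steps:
x(s, n) = 21*s/4 (x(s, n) = -(-21)*s/4 = 21*s/4)
V = -1/6158 (V = 1/((62362 + 178²) - 100204) = 1/((62362 + 31684) - 100204) = 1/(94046 - 100204) = 1/(-6158) = -1/6158 ≈ -0.00016239)
W(F) = √(126 + F) (W(F) = √(F + (21/4)*24) = √(F + 126) = √(126 + F))
W((-11 - 13)²) - V = √(126 + (-11 - 13)²) - 1*(-1/6158) = √(126 + (-24)²) + 1/6158 = √(126 + 576) + 1/6158 = √702 + 1/6158 = 3*√78 + 1/6158 = 1/6158 + 3*√78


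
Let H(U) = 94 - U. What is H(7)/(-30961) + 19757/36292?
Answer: 608539073/1123636612 ≈ 0.54158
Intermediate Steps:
H(7)/(-30961) + 19757/36292 = (94 - 1*7)/(-30961) + 19757/36292 = (94 - 7)*(-1/30961) + 19757*(1/36292) = 87*(-1/30961) + 19757/36292 = -87/30961 + 19757/36292 = 608539073/1123636612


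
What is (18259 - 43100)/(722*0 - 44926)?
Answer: 24841/44926 ≈ 0.55293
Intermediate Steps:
(18259 - 43100)/(722*0 - 44926) = -24841/(0 - 44926) = -24841/(-44926) = -24841*(-1/44926) = 24841/44926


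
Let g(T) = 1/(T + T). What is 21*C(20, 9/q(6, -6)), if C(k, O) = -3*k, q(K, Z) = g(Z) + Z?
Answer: -1260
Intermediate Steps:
g(T) = 1/(2*T)
q(K, Z) = Z + 1/(2*Z) (q(K, Z) = 1/(2*Z) + Z = Z + 1/(2*Z))
21*C(20, 9/q(6, -6)) = 21*(-3*20) = 21*(-60) = -1260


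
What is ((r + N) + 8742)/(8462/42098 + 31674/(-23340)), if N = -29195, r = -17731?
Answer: 1042176404080/31553027 ≈ 33029.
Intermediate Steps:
((r + N) + 8742)/(8462/42098 + 31674/(-23340)) = ((-17731 - 29195) + 8742)/(8462/42098 + 31674/(-23340)) = (-46926 + 8742)/(8462*(1/42098) + 31674*(-1/23340)) = -38184/(4231/21049 - 5279/3890) = -38184/(-94659081/81880610) = -38184*(-81880610/94659081) = 1042176404080/31553027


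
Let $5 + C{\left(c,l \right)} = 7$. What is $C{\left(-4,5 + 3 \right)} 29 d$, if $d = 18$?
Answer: $1044$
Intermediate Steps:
$C{\left(c,l \right)} = 2$ ($C{\left(c,l \right)} = -5 + 7 = 2$)
$C{\left(-4,5 + 3 \right)} 29 d = 2 \cdot 29 \cdot 18 = 58 \cdot 18 = 1044$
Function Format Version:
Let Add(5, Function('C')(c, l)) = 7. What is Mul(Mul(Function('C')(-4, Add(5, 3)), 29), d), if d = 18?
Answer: 1044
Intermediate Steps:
Function('C')(c, l) = 2 (Function('C')(c, l) = Add(-5, 7) = 2)
Mul(Mul(Function('C')(-4, Add(5, 3)), 29), d) = Mul(Mul(2, 29), 18) = Mul(58, 18) = 1044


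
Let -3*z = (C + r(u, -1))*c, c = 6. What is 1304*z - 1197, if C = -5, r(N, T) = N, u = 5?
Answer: -1197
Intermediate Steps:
z = 0 (z = -(-5 + 5)*6/3 = -0*6 = -⅓*0 = 0)
1304*z - 1197 = 1304*0 - 1197 = 0 - 1197 = -1197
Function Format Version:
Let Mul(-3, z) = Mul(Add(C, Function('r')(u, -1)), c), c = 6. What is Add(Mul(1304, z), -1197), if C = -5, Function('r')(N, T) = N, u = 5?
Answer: -1197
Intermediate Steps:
z = 0 (z = Mul(Rational(-1, 3), Mul(Add(-5, 5), 6)) = Mul(Rational(-1, 3), Mul(0, 6)) = Mul(Rational(-1, 3), 0) = 0)
Add(Mul(1304, z), -1197) = Add(Mul(1304, 0), -1197) = Add(0, -1197) = -1197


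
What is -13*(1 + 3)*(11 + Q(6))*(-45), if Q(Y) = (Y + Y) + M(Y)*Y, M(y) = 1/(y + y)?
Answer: 54990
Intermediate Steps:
M(y) = 1/(2*y)
Q(Y) = ½ + 2*Y (Q(Y) = (Y + Y) + (1/(2*Y))*Y = 2*Y + ½ = ½ + 2*Y)
-13*(1 + 3)*(11 + Q(6))*(-45) = -13*(1 + 3)*(11 + (½ + 2*6))*(-45) = -52*(11 + (½ + 12))*(-45) = -52*(11 + 25/2)*(-45) = -52*47/2*(-45) = -13*94*(-45) = -1222*(-45) = 54990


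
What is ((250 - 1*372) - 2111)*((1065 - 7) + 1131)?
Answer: -4888037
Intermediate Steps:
((250 - 1*372) - 2111)*((1065 - 7) + 1131) = ((250 - 372) - 2111)*(1058 + 1131) = (-122 - 2111)*2189 = -2233*2189 = -4888037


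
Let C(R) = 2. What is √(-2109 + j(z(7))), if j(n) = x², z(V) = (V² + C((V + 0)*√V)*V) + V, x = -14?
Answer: I*√1913 ≈ 43.738*I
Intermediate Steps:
z(V) = V² + 3*V (z(V) = (V² + 2*V) + V = V² + 3*V)
j(n) = 196 (j(n) = (-14)² = 196)
√(-2109 + j(z(7))) = √(-2109 + 196) = √(-1913) = I*√1913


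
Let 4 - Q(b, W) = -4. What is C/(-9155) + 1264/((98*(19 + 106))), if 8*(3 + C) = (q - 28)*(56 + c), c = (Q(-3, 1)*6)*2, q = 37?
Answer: 951392/11214875 ≈ 0.084833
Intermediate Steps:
Q(b, W) = 8 (Q(b, W) = 4 - 1*(-4) = 4 + 4 = 8)
c = 96 (c = (8*6)*2 = 48*2 = 96)
C = 168 (C = -3 + ((37 - 28)*(56 + 96))/8 = -3 + (9*152)/8 = -3 + (1/8)*1368 = -3 + 171 = 168)
C/(-9155) + 1264/((98*(19 + 106))) = 168/(-9155) + 1264/((98*(19 + 106))) = 168*(-1/9155) + 1264/((98*125)) = -168/9155 + 1264/12250 = -168/9155 + 1264*(1/12250) = -168/9155 + 632/6125 = 951392/11214875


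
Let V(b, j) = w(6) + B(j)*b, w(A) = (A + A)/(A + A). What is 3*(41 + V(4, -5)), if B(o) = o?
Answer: 66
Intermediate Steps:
w(A) = 1 (w(A) = (2*A)/((2*A)) = (2*A)*(1/(2*A)) = 1)
V(b, j) = 1 + b*j (V(b, j) = 1 + j*b = 1 + b*j)
3*(41 + V(4, -5)) = 3*(41 + (1 + 4*(-5))) = 3*(41 + (1 - 20)) = 3*(41 - 19) = 3*22 = 66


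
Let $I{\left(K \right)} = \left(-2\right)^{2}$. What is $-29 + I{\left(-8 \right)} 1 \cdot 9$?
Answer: $7$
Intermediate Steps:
$I{\left(K \right)} = 4$
$-29 + I{\left(-8 \right)} 1 \cdot 9 = -29 + 4 \cdot 1 \cdot 9 = -29 + 4 \cdot 9 = -29 + 36 = 7$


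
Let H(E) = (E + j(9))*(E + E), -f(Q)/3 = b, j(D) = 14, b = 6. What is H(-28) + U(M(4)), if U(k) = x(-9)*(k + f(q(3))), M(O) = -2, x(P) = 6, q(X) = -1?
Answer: 664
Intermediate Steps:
f(Q) = -18 (f(Q) = -3*6 = -18)
H(E) = 2*E*(14 + E) (H(E) = (E + 14)*(E + E) = (14 + E)*(2*E) = 2*E*(14 + E))
U(k) = -108 + 6*k (U(k) = 6*(k - 18) = 6*(-18 + k) = -108 + 6*k)
H(-28) + U(M(4)) = 2*(-28)*(14 - 28) + (-108 + 6*(-2)) = 2*(-28)*(-14) + (-108 - 12) = 784 - 120 = 664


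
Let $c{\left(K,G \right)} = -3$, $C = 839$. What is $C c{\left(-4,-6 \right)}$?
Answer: $-2517$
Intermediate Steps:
$C c{\left(-4,-6 \right)} = 839 \left(-3\right) = -2517$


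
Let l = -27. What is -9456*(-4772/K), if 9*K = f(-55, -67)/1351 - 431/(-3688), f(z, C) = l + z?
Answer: 2023469531564544/279865 ≈ 7.2302e+9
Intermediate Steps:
f(z, C) = -27 + z
K = 279865/44842392 (K = ((-27 - 55)/1351 - 431/(-3688))/9 = (-82*1/1351 - 431*(-1/3688))/9 = (-82/1351 + 431/3688)/9 = (1/9)*(279865/4982488) = 279865/44842392 ≈ 0.0062411)
-9456*(-4772/K) = -9456/((279865/44842392)/(-4772)) = -9456/((279865/44842392)*(-1/4772)) = -9456/(-279865/213987894624) = -9456*(-213987894624/279865) = 2023469531564544/279865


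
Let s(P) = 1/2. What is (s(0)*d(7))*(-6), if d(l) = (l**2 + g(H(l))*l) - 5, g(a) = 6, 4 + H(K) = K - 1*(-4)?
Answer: -258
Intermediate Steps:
H(K) = K (H(K) = -4 + (K - 1*(-4)) = -4 + (K + 4) = -4 + (4 + K) = K)
s(P) = 1/2
d(l) = -5 + l**2 + 6*l (d(l) = (l**2 + 6*l) - 5 = -5 + l**2 + 6*l)
(s(0)*d(7))*(-6) = ((-5 + 7**2 + 6*7)/2)*(-6) = ((-5 + 49 + 42)/2)*(-6) = ((1/2)*86)*(-6) = 43*(-6) = -258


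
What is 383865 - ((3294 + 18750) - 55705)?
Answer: 417526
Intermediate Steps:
383865 - ((3294 + 18750) - 55705) = 383865 - (22044 - 55705) = 383865 - 1*(-33661) = 383865 + 33661 = 417526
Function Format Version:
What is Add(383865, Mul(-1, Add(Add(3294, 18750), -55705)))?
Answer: 417526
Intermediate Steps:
Add(383865, Mul(-1, Add(Add(3294, 18750), -55705))) = Add(383865, Mul(-1, Add(22044, -55705))) = Add(383865, Mul(-1, -33661)) = Add(383865, 33661) = 417526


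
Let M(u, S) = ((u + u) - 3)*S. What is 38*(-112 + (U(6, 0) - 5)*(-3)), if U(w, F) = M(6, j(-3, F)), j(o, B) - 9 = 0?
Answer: -12920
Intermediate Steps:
j(o, B) = 9 (j(o, B) = 9 + 0 = 9)
M(u, S) = S*(-3 + 2*u) (M(u, S) = (2*u - 3)*S = (-3 + 2*u)*S = S*(-3 + 2*u))
U(w, F) = 81 (U(w, F) = 9*(-3 + 2*6) = 9*(-3 + 12) = 9*9 = 81)
38*(-112 + (U(6, 0) - 5)*(-3)) = 38*(-112 + (81 - 5)*(-3)) = 38*(-112 + 76*(-3)) = 38*(-112 - 228) = 38*(-340) = -12920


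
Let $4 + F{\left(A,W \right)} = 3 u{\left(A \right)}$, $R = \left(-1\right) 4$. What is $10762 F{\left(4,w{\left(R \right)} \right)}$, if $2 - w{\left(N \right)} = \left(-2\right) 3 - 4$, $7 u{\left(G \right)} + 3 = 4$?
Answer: $- \frac{269050}{7} \approx -38436.0$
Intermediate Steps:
$u{\left(G \right)} = \frac{1}{7}$ ($u{\left(G \right)} = - \frac{3}{7} + \frac{1}{7} \cdot 4 = - \frac{3}{7} + \frac{4}{7} = \frac{1}{7}$)
$R = -4$
$w{\left(N \right)} = 12$ ($w{\left(N \right)} = 2 - \left(\left(-2\right) 3 - 4\right) = 2 - \left(-6 - 4\right) = 2 - -10 = 2 + 10 = 12$)
$F{\left(A,W \right)} = - \frac{25}{7}$ ($F{\left(A,W \right)} = -4 + 3 \cdot \frac{1}{7} = -4 + \frac{3}{7} = - \frac{25}{7}$)
$10762 F{\left(4,w{\left(R \right)} \right)} = 10762 \left(- \frac{25}{7}\right) = - \frac{269050}{7}$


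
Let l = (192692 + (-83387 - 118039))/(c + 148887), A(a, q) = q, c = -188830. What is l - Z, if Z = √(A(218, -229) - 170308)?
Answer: 8734/39943 - I*√170537 ≈ 0.21866 - 412.96*I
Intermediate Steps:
l = 8734/39943 (l = (192692 + (-83387 - 118039))/(-188830 + 148887) = (192692 - 201426)/(-39943) = -8734*(-1/39943) = 8734/39943 ≈ 0.21866)
Z = I*√170537 (Z = √(-229 - 170308) = √(-170537) = I*√170537 ≈ 412.96*I)
l - Z = 8734/39943 - I*√170537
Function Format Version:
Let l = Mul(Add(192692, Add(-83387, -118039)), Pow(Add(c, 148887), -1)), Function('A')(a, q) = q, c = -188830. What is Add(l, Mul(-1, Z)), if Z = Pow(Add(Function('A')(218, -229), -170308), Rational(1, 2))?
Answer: Add(Rational(8734, 39943), Mul(-1, I, Pow(170537, Rational(1, 2)))) ≈ Add(0.21866, Mul(-412.96, I))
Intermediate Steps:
l = Rational(8734, 39943) (l = Mul(Add(192692, Add(-83387, -118039)), Pow(Add(-188830, 148887), -1)) = Mul(Add(192692, -201426), Pow(-39943, -1)) = Mul(-8734, Rational(-1, 39943)) = Rational(8734, 39943) ≈ 0.21866)
Z = Mul(I, Pow(170537, Rational(1, 2))) (Z = Pow(Add(-229, -170308), Rational(1, 2)) = Pow(-170537, Rational(1, 2)) = Mul(I, Pow(170537, Rational(1, 2))) ≈ Mul(412.96, I))
Add(l, Mul(-1, Z)) = Add(Rational(8734, 39943), Mul(-1, Mul(I, Pow(170537, Rational(1, 2))))) = Add(Rational(8734, 39943), Mul(-1, I, Pow(170537, Rational(1, 2))))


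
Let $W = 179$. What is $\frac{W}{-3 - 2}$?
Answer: $- \frac{179}{5} \approx -35.8$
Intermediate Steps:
$\frac{W}{-3 - 2} = \frac{1}{-3 - 2} \cdot 179 = \frac{1}{-5} \cdot 179 = \left(- \frac{1}{5}\right) 179 = - \frac{179}{5}$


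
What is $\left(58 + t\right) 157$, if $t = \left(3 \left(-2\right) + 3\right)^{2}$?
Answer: $10519$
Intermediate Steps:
$t = 9$ ($t = \left(-6 + 3\right)^{2} = \left(-3\right)^{2} = 9$)
$\left(58 + t\right) 157 = \left(58 + 9\right) 157 = 67 \cdot 157 = 10519$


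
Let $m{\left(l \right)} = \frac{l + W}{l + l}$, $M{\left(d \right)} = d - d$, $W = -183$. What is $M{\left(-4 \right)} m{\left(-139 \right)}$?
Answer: $0$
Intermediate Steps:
$M{\left(d \right)} = 0$
$m{\left(l \right)} = \frac{-183 + l}{2 l}$ ($m{\left(l \right)} = \frac{l - 183}{l + l} = \frac{-183 + l}{2 l}$)
$M{\left(-4 \right)} m{\left(-139 \right)} = 0 \frac{-183 - 139}{2 \left(-139\right)} = 0 \cdot \frac{1}{2} \left(- \frac{1}{139}\right) \left(-322\right) = 0 \cdot \frac{161}{139} = 0$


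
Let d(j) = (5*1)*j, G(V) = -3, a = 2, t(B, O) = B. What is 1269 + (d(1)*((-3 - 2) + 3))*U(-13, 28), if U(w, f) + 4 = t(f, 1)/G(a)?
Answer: 4207/3 ≈ 1402.3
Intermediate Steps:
U(w, f) = -4 - f/3 (U(w, f) = -4 + f/(-3) = -4 + f*(-⅓) = -4 - f/3)
d(j) = 5*j
1269 + (d(1)*((-3 - 2) + 3))*U(-13, 28) = 1269 + ((5*1)*((-3 - 2) + 3))*(-4 - ⅓*28) = 1269 + (5*(-5 + 3))*(-4 - 28/3) = 1269 + (5*(-2))*(-40/3) = 1269 - 10*(-40/3) = 1269 + 400/3 = 4207/3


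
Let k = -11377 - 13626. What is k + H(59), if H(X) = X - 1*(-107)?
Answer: -24837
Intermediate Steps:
k = -25003
H(X) = 107 + X (H(X) = X + 107 = 107 + X)
k + H(59) = -25003 + (107 + 59) = -25003 + 166 = -24837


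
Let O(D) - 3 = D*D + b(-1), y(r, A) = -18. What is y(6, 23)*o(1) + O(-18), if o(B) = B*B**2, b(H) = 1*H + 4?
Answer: 312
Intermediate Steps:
b(H) = 4 + H (b(H) = H + 4 = 4 + H)
O(D) = 6 + D**2 (O(D) = 3 + (D*D + (4 - 1)) = 3 + (D**2 + 3) = 3 + (3 + D**2) = 6 + D**2)
o(B) = B**3
y(6, 23)*o(1) + O(-18) = -18*1**3 + (6 + (-18)**2) = -18*1 + (6 + 324) = -18 + 330 = 312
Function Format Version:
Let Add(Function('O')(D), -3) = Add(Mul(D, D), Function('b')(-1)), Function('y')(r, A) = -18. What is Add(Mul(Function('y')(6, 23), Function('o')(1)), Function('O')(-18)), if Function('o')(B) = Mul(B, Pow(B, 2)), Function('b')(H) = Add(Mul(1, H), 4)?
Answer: 312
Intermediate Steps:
Function('b')(H) = Add(4, H) (Function('b')(H) = Add(H, 4) = Add(4, H))
Function('O')(D) = Add(6, Pow(D, 2)) (Function('O')(D) = Add(3, Add(Mul(D, D), Add(4, -1))) = Add(3, Add(Pow(D, 2), 3)) = Add(3, Add(3, Pow(D, 2))) = Add(6, Pow(D, 2)))
Function('o')(B) = Pow(B, 3)
Add(Mul(Function('y')(6, 23), Function('o')(1)), Function('O')(-18)) = Add(Mul(-18, Pow(1, 3)), Add(6, Pow(-18, 2))) = Add(Mul(-18, 1), Add(6, 324)) = Add(-18, 330) = 312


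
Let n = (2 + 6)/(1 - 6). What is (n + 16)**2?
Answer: 5184/25 ≈ 207.36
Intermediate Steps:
n = -8/5 (n = 8/(-5) = 8*(-1/5) = -8/5 ≈ -1.6000)
(n + 16)**2 = (-8/5 + 16)**2 = (72/5)**2 = 5184/25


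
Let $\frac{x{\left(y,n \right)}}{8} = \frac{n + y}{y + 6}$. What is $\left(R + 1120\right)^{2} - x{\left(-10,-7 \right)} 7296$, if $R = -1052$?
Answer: $-243440$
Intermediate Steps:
$x{\left(y,n \right)} = \frac{8 \left(n + y\right)}{6 + y}$ ($x{\left(y,n \right)} = 8 \frac{n + y}{y + 6} = 8 \frac{n + y}{6 + y} = \frac{8 \left(n + y\right)}{6 + y}$)
$\left(R + 1120\right)^{2} - x{\left(-10,-7 \right)} 7296 = \left(-1052 + 1120\right)^{2} - \frac{8 \left(-7 - 10\right)}{6 - 10} \cdot 7296 = 68^{2} - 8 \frac{1}{-4} \left(-17\right) 7296 = 4624 - 8 \left(- \frac{1}{4}\right) \left(-17\right) 7296 = 4624 - 34 \cdot 7296 = 4624 - 248064 = -243440$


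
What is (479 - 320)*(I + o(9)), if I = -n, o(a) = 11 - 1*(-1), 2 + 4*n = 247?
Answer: -31323/4 ≈ -7830.8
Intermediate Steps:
n = 245/4 (n = -1/2 + (1/4)*247 = -1/2 + 247/4 = 245/4 ≈ 61.250)
o(a) = 12 (o(a) = 11 + 1 = 12)
I = -245/4 (I = -1*245/4 = -245/4 ≈ -61.250)
(479 - 320)*(I + o(9)) = (479 - 320)*(-245/4 + 12) = 159*(-197/4) = -31323/4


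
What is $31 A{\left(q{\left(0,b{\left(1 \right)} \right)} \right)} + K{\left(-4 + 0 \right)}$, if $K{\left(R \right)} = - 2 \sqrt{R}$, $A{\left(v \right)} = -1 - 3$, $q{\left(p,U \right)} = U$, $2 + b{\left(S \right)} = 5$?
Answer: $-124 - 4 i \approx -124.0 - 4.0 i$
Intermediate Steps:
$b{\left(S \right)} = 3$ ($b{\left(S \right)} = -2 + 5 = 3$)
$A{\left(v \right)} = -4$ ($A{\left(v \right)} = -1 - 3 = -4$)
$31 A{\left(q{\left(0,b{\left(1 \right)} \right)} \right)} + K{\left(-4 + 0 \right)} = 31 \left(-4\right) - 2 \sqrt{-4 + 0} = -124 - 2 \sqrt{-4} = -124 - 2 \cdot 2 i = -124 - 4 i$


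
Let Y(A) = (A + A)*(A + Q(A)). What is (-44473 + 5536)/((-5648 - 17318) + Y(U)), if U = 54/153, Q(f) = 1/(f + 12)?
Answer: 131282585/77432664 ≈ 1.6954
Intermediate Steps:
Q(f) = 1/(12 + f)
U = 6/17 (U = 54*(1/153) = 6/17 ≈ 0.35294)
Y(A) = 2*A*(A + 1/(12 + A)) (Y(A) = (A + A)*(A + 1/(12 + A)) = (2*A)*(A + 1/(12 + A)) = 2*A*(A + 1/(12 + A)))
(-44473 + 5536)/((-5648 - 17318) + Y(U)) = (-44473 + 5536)/((-5648 - 17318) + 2*(6/17)*(1 + 6*(12 + 6/17)/17)/(12 + 6/17)) = -38937/(-22966 + 2*(6/17)*(1 + (6/17)*(210/17))/(210/17)) = -38937/(-22966 + 2*(6/17)*(17/210)*(1 + 1260/289)) = -38937/(-22966 + 2*(6/17)*(17/210)*(1549/289)) = -38937/(-22966 + 3098/10115) = -38937/(-232297992/10115) = -38937*(-10115/232297992) = 131282585/77432664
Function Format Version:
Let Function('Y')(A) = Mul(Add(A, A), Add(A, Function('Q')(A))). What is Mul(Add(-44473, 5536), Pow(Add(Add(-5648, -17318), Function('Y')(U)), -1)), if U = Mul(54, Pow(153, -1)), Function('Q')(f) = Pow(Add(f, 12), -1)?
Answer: Rational(131282585, 77432664) ≈ 1.6954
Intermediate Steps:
Function('Q')(f) = Pow(Add(12, f), -1)
U = Rational(6, 17) (U = Mul(54, Rational(1, 153)) = Rational(6, 17) ≈ 0.35294)
Function('Y')(A) = Mul(2, A, Add(A, Pow(Add(12, A), -1))) (Function('Y')(A) = Mul(Add(A, A), Add(A, Pow(Add(12, A), -1))) = Mul(Mul(2, A), Add(A, Pow(Add(12, A), -1))) = Mul(2, A, Add(A, Pow(Add(12, A), -1))))
Mul(Add(-44473, 5536), Pow(Add(Add(-5648, -17318), Function('Y')(U)), -1)) = Mul(Add(-44473, 5536), Pow(Add(Add(-5648, -17318), Mul(2, Rational(6, 17), Pow(Add(12, Rational(6, 17)), -1), Add(1, Mul(Rational(6, 17), Add(12, Rational(6, 17)))))), -1)) = Mul(-38937, Pow(Add(-22966, Mul(2, Rational(6, 17), Pow(Rational(210, 17), -1), Add(1, Mul(Rational(6, 17), Rational(210, 17))))), -1)) = Mul(-38937, Pow(Add(-22966, Mul(2, Rational(6, 17), Rational(17, 210), Add(1, Rational(1260, 289)))), -1)) = Mul(-38937, Pow(Add(-22966, Mul(2, Rational(6, 17), Rational(17, 210), Rational(1549, 289))), -1)) = Mul(-38937, Pow(Add(-22966, Rational(3098, 10115)), -1)) = Mul(-38937, Pow(Rational(-232297992, 10115), -1)) = Mul(-38937, Rational(-10115, 232297992)) = Rational(131282585, 77432664)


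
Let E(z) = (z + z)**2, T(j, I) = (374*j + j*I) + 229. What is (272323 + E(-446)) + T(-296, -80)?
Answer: 981192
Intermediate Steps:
T(j, I) = 229 + 374*j + I*j (T(j, I) = (374*j + I*j) + 229 = 229 + 374*j + I*j)
E(z) = 4*z**2 (E(z) = (2*z)**2 = 4*z**2)
(272323 + E(-446)) + T(-296, -80) = (272323 + 4*(-446)**2) + (229 + 374*(-296) - 80*(-296)) = (272323 + 4*198916) + (229 - 110704 + 23680) = (272323 + 795664) - 86795 = 1067987 - 86795 = 981192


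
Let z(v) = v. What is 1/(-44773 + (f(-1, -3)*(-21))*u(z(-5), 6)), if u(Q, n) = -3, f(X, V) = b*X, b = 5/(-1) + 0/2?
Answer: -1/44458 ≈ -2.2493e-5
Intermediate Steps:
b = -5 (b = 5*(-1) + 0*(1/2) = -5 + 0 = -5)
f(X, V) = -5*X
1/(-44773 + (f(-1, -3)*(-21))*u(z(-5), 6)) = 1/(-44773 + (-5*(-1)*(-21))*(-3)) = 1/(-44773 + (5*(-21))*(-3)) = 1/(-44773 - 105*(-3)) = 1/(-44773 + 315) = 1/(-44458) = -1/44458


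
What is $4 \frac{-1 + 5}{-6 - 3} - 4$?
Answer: $- \frac{52}{9} \approx -5.7778$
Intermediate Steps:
$4 \frac{-1 + 5}{-6 - 3} - 4 = 4 \frac{4}{-9} - 4 = 4 \cdot 4 \left(- \frac{1}{9}\right) - 4 = 4 \left(- \frac{4}{9}\right) - 4 = - \frac{16}{9} - 4 = - \frac{52}{9}$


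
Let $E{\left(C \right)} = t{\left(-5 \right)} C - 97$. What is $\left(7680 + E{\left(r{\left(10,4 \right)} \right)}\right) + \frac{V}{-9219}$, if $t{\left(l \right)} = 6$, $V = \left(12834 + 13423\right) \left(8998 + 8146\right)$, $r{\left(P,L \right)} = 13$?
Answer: $- \frac{54217607}{1317} \approx -41168.0$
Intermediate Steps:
$V = 450150008$ ($V = 26257 \cdot 17144 = 450150008$)
$E{\left(C \right)} = -97 + 6 C$ ($E{\left(C \right)} = 6 C - 97 = -97 + 6 C$)
$\left(7680 + E{\left(r{\left(10,4 \right)} \right)}\right) + \frac{V}{-9219} = \left(7680 + \left(-97 + 6 \cdot 13\right)\right) + \frac{450150008}{-9219} = \left(7680 + \left(-97 + 78\right)\right) + 450150008 \left(- \frac{1}{9219}\right) = \left(7680 - 19\right) - \frac{64307144}{1317} = 7661 - \frac{64307144}{1317} = - \frac{54217607}{1317}$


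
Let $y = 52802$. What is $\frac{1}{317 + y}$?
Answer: $\frac{1}{53119} \approx 1.8826 \cdot 10^{-5}$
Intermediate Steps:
$\frac{1}{317 + y} = \frac{1}{317 + 52802} = \frac{1}{53119}$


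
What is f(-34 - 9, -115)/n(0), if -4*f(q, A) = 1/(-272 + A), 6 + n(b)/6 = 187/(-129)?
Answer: -1/69192 ≈ -1.4453e-5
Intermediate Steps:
n(b) = -1922/43 (n(b) = -36 + 6*(187/(-129)) = -36 + 6*(187*(-1/129)) = -36 + 6*(-187/129) = -36 - 374/43 = -1922/43)
f(q, A) = -1/(4*(-272 + A))
f(-34 - 9, -115)/n(0) = (-1/(-1088 + 4*(-115)))/(-1922/43) = -1/(-1088 - 460)*(-43/1922) = -1/(-1548)*(-43/1922) = -1*(-1/1548)*(-43/1922) = (1/1548)*(-43/1922) = -1/69192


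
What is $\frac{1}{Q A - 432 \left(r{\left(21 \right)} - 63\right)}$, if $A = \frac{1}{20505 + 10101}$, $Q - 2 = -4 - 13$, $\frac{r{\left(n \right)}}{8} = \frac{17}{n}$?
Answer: $\frac{71414}{1743807421} \approx 4.0953 \cdot 10^{-5}$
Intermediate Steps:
$r{\left(n \right)} = \frac{136}{n}$ ($r{\left(n \right)} = 8 \frac{17}{n} = \frac{136}{n}$)
$Q = -15$ ($Q = 2 - 17 = -15$)
$A = \frac{1}{30606} \approx 3.2673 \cdot 10^{-5}$
$\frac{1}{Q A - 432 \left(r{\left(21 \right)} - 63\right)} = \frac{1}{\left(-15\right) \frac{1}{30606} - 432 \left(\frac{136}{21} - 63\right)} = \frac{1}{- \frac{5}{10202} - 432 \left(136 \cdot \frac{1}{21} - 63\right)} = \frac{1}{- \frac{5}{10202} - 432 \left(\frac{136}{21} - 63\right)} = \frac{1}{- \frac{5}{10202} - - \frac{170928}{7}} = \frac{1}{- \frac{5}{10202} + \frac{170928}{7}} = \frac{1}{\frac{1743807421}{71414}} = \frac{71414}{1743807421}$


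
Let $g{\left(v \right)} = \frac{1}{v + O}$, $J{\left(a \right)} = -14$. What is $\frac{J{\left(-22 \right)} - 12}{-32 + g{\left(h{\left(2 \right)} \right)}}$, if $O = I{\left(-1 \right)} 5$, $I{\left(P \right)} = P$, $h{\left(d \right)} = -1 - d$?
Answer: $\frac{208}{257} \approx 0.80934$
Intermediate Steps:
$O = -5$ ($O = \left(-1\right) 5 = -5$)
$g{\left(v \right)} = \frac{1}{-5 + v}$ ($g{\left(v \right)} = \frac{1}{v - 5} = \frac{1}{-5 + v}$)
$\frac{J{\left(-22 \right)} - 12}{-32 + g{\left(h{\left(2 \right)} \right)}} = \frac{-14 - 12}{-32 + \frac{1}{-5 - 3}} = - \frac{26}{-32 + \frac{1}{-5 - 3}} = - \frac{26}{-32 + \frac{1}{-8}} = - \frac{26}{-32 - \frac{1}{8}} = - \frac{26}{- \frac{257}{8}} = \left(-26\right) \left(- \frac{8}{257}\right) = \frac{208}{257}$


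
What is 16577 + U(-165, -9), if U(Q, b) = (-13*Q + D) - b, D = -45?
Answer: 18686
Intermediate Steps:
U(Q, b) = -45 - b - 13*Q (U(Q, b) = (-13*Q - 45) - b = (-45 - 13*Q) - b = -45 - b - 13*Q)
16577 + U(-165, -9) = 16577 + (-45 - 1*(-9) - 13*(-165)) = 16577 + (-45 + 9 + 2145) = 16577 + 2109 = 18686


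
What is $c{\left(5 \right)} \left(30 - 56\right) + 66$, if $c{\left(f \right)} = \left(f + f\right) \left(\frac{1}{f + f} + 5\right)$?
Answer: $-1260$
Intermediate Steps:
$c{\left(f \right)} = 2 f \left(5 + \frac{1}{2 f}\right)$ ($c{\left(f \right)} = 2 f \left(\frac{1}{2 f} + 5\right) = 2 f \left(5 + \frac{1}{2 f}\right)$)
$c{\left(5 \right)} \left(30 - 56\right) + 66 = \left(1 + 10 \cdot 5\right) \left(30 - 56\right) + 66 = \left(1 + 50\right) \left(30 - 56\right) + 66 = 51 \left(-26\right) + 66 = -1326 + 66 = -1260$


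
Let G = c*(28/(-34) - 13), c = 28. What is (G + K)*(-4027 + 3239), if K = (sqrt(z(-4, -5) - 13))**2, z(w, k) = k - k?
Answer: 5359188/17 ≈ 3.1525e+5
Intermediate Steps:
G = -6580/17 (G = 28*(28/(-34) - 13) = 28*(28*(-1/34) - 13) = 28*(-14/17 - 13) = 28*(-235/17) = -6580/17 ≈ -387.06)
z(w, k) = 0
K = -13 (K = (sqrt(0 - 13))**2 = (sqrt(-13))**2 = (I*sqrt(13))**2 = -13)
(G + K)*(-4027 + 3239) = (-6580/17 - 13)*(-4027 + 3239) = -6801/17*(-788) = 5359188/17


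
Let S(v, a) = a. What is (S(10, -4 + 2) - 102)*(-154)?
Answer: 16016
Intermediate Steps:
(S(10, -4 + 2) - 102)*(-154) = ((-4 + 2) - 102)*(-154) = (-2 - 102)*(-154) = -104*(-154) = 16016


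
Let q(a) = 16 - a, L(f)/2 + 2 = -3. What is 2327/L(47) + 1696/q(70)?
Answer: -71309/270 ≈ -264.11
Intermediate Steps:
L(f) = -10 (L(f) = -4 + 2*(-3) = -4 - 6 = -10)
2327/L(47) + 1696/q(70) = 2327/(-10) + 1696/(16 - 1*70) = 2327*(-1/10) + 1696/(16 - 70) = -2327/10 + 1696/(-54) = -2327/10 + 1696*(-1/54) = -2327/10 - 848/27 = -71309/270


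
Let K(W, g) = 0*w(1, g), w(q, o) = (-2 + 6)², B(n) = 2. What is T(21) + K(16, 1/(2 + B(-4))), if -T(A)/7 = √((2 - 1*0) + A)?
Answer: -7*√23 ≈ -33.571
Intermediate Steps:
w(q, o) = 16 (w(q, o) = 4² = 16)
T(A) = -7*√(2 + A) (T(A) = -7*√((2 - 1*0) + A) = -7*√((2 + 0) + A) = -7*√(2 + A))
K(W, g) = 0 (K(W, g) = 0*16 = 0)
T(21) + K(16, 1/(2 + B(-4))) = -7*√(2 + 21) + 0 = -7*√23 + 0 = -7*√23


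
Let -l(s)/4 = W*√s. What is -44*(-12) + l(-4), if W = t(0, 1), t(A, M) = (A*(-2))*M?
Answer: 528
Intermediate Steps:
t(A, M) = -2*A*M (t(A, M) = (-2*A)*M = -2*A*M)
W = 0 (W = -2*0*1 = 0)
l(s) = 0 (l(s) = -0*√s = -4*0 = 0)
-44*(-12) + l(-4) = -44*(-12) + 0 = 528 + 0 = 528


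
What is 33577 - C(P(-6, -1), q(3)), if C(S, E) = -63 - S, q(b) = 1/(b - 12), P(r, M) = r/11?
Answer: 370034/11 ≈ 33639.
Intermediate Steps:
P(r, M) = r/11 (P(r, M) = r*(1/11) = r/11)
q(b) = 1/(-12 + b)
33577 - C(P(-6, -1), q(3)) = 33577 - (-63 - (-6)/11) = 33577 - (-63 - 1*(-6/11)) = 33577 - (-63 + 6/11) = 33577 - 1*(-687/11) = 33577 + 687/11 = 370034/11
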